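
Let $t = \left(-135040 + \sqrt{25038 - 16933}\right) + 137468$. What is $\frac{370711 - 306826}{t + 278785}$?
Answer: $\frac{17965292505}{79080743264} - \frac{63885 \sqrt{8105}}{79080743264} \approx 0.2271$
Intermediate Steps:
$t = 2428 + \sqrt{8105}$ ($t = \left(-135040 + \sqrt{8105}\right) + 137468 = 2428 + \sqrt{8105} \approx 2518.0$)
$\frac{370711 - 306826}{t + 278785} = \frac{370711 - 306826}{\left(2428 + \sqrt{8105}\right) + 278785} = \frac{63885}{281213 + \sqrt{8105}}$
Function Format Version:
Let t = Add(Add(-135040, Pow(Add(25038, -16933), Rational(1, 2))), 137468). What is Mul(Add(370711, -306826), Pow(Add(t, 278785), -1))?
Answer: Add(Rational(17965292505, 79080743264), Mul(Rational(-63885, 79080743264), Pow(8105, Rational(1, 2)))) ≈ 0.22710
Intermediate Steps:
t = Add(2428, Pow(8105, Rational(1, 2))) (t = Add(Add(-135040, Pow(8105, Rational(1, 2))), 137468) = Add(2428, Pow(8105, Rational(1, 2))) ≈ 2518.0)
Mul(Add(370711, -306826), Pow(Add(t, 278785), -1)) = Mul(Add(370711, -306826), Pow(Add(Add(2428, Pow(8105, Rational(1, 2))), 278785), -1)) = Mul(63885, Pow(Add(281213, Pow(8105, Rational(1, 2))), -1))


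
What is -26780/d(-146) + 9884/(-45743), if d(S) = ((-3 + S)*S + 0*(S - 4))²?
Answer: -7850158929/36320902603 ≈ -0.21613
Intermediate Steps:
d(S) = S²*(-3 + S)² (d(S) = (S*(-3 + S) + 0*(-4 + S))² = (S*(-3 + S) + 0)² = (S*(-3 + S))² = S²*(-3 + S)²)
-26780/d(-146) + 9884/(-45743) = -26780*1/(21316*(-3 - 146)²) + 9884/(-45743) = -26780/(21316*(-149)²) + 9884*(-1/45743) = -26780/(21316*22201) - 9884/45743 = -26780/473236516 - 9884/45743 = -26780*1/473236516 - 9884/45743 = -6695/118309129 - 9884/45743 = -7850158929/36320902603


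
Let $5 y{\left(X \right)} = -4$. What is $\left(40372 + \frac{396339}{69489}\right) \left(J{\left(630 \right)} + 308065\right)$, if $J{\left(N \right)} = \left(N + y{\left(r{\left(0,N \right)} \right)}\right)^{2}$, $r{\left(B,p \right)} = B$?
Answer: $\frac{16459739532794809}{579075} \approx 2.8424 \cdot 10^{10}$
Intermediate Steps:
$y{\left(X \right)} = - \frac{4}{5}$ ($y{\left(X \right)} = \frac{1}{5} \left(-4\right) = - \frac{4}{5}$)
$J{\left(N \right)} = \left(- \frac{4}{5} + N\right)^{2}$ ($J{\left(N \right)} = \left(N - \frac{4}{5}\right)^{2} = \left(- \frac{4}{5} + N\right)^{2}$)
$\left(40372 + \frac{396339}{69489}\right) \left(J{\left(630 \right)} + 308065\right) = \left(40372 + \frac{396339}{69489}\right) \left(\frac{\left(-4 + 5 \cdot 630\right)^{2}}{25} + 308065\right) = \left(40372 + 396339 \cdot \frac{1}{69489}\right) \left(\frac{\left(-4 + 3150\right)^{2}}{25} + 308065\right) = \left(40372 + \frac{132113}{23163}\right) \left(\frac{3146^{2}}{25} + 308065\right) = \frac{935268749 \left(\frac{1}{25} \cdot 9897316 + 308065\right)}{23163} = \frac{935268749 \left(\frac{9897316}{25} + 308065\right)}{23163} = \frac{935268749}{23163} \cdot \frac{17598941}{25} = \frac{16459739532794809}{579075}$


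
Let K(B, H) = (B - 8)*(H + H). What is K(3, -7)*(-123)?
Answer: -8610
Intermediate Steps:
K(B, H) = 2*H*(-8 + B) (K(B, H) = (-8 + B)*(2*H) = 2*H*(-8 + B))
K(3, -7)*(-123) = (2*(-7)*(-8 + 3))*(-123) = (2*(-7)*(-5))*(-123) = 70*(-123) = -8610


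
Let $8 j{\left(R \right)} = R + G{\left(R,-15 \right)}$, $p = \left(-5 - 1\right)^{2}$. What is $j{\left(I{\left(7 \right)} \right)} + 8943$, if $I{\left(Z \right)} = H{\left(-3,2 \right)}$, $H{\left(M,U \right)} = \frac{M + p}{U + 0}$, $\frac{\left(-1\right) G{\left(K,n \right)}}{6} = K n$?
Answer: $\frac{146091}{16} \approx 9130.7$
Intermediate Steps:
$G{\left(K,n \right)} = - 6 K n$
$p = 36$ ($p = \left(-6\right)^{2} = 36$)
$H{\left(M,U \right)} = \frac{36 + M}{U}$ ($H{\left(M,U \right)} = \frac{M + 36}{U + 0} = \frac{36 + M}{U}$)
$I{\left(Z \right)} = \frac{33}{2}$ ($I{\left(Z \right)} = \frac{36 - 3}{2} = \frac{1}{2} \cdot 33 = \frac{33}{2}$)
$j{\left(R \right)} = \frac{91 R}{8}$ ($j{\left(R \right)} = \frac{R - 6 R \left(-15\right)}{8} = \frac{R + 90 R}{8} = \frac{91 R}{8}$)
$j{\left(I{\left(7 \right)} \right)} + 8943 = \frac{91}{8} \cdot \frac{33}{2} + 8943 = \frac{3003}{16} + 8943 = \frac{146091}{16}$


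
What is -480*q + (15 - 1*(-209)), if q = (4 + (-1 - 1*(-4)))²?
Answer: -23296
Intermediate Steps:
q = 49 (q = (4 + (-1 + 4))² = (4 + 3)² = 7² = 49)
-480*q + (15 - 1*(-209)) = -480*49 + (15 - 1*(-209)) = -23520 + (15 + 209) = -23520 + 224 = -23296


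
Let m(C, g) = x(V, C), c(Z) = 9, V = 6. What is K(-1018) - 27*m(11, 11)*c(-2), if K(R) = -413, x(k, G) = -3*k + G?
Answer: 1288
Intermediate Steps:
x(k, G) = G - 3*k
m(C, g) = -18 + C (m(C, g) = C - 3*6 = C - 18 = -18 + C)
K(-1018) - 27*m(11, 11)*c(-2) = -413 - 27*(-18 + 11)*9 = -413 - 27*(-7)*9 = -413 - (-189)*9 = -413 - 1*(-1701) = -413 + 1701 = 1288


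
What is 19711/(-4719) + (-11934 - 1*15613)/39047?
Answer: -899649710/184262793 ≈ -4.8824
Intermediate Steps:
19711/(-4719) + (-11934 - 1*15613)/39047 = 19711*(-1/4719) + (-11934 - 15613)*(1/39047) = -19711/4719 - 27547*1/39047 = -19711/4719 - 27547/39047 = -899649710/184262793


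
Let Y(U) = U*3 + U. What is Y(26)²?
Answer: 10816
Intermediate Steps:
Y(U) = 4*U (Y(U) = 3*U + U = 4*U)
Y(26)² = (4*26)² = 104² = 10816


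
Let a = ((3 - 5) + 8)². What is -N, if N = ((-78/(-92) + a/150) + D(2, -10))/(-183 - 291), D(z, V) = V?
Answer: -10249/545100 ≈ -0.018802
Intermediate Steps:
a = 36 (a = (-2 + 8)² = 6² = 36)
N = 10249/545100 (N = ((-78/(-92) + 36/150) - 10)/(-183 - 291) = ((-78*(-1/92) + 36*(1/150)) - 10)/(-474) = ((39/46 + 6/25) - 10)*(-1/474) = (1251/1150 - 10)*(-1/474) = -10249/1150*(-1/474) = 10249/545100 ≈ 0.018802)
-N = -1*10249/545100 = -10249/545100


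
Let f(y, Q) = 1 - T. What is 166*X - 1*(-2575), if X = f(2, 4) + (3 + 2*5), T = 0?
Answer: 4899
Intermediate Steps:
f(y, Q) = 1 (f(y, Q) = 1 - 1*0 = 1 + 0 = 1)
X = 14 (X = 1 + (3 + 2*5) = 1 + (3 + 10) = 1 + 13 = 14)
166*X - 1*(-2575) = 166*14 - 1*(-2575) = 2324 + 2575 = 4899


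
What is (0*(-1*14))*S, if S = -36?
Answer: 0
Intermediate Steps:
(0*(-1*14))*S = (0*(-1*14))*(-36) = (0*(-14))*(-36) = 0*(-36) = 0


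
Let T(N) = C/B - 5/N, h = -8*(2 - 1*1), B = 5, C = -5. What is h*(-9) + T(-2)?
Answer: 147/2 ≈ 73.500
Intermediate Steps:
h = -8 (h = -8*(2 - 1) = -8*1 = -8)
T(N) = -1 - 5/N (T(N) = -5/5 - 5/N = -5*1/5 - 5/N = -1 - 5/N)
h*(-9) + T(-2) = -8*(-9) + (-5 - 1*(-2))/(-2) = 72 - (-5 + 2)/2 = 72 - 1/2*(-3) = 72 + 3/2 = 147/2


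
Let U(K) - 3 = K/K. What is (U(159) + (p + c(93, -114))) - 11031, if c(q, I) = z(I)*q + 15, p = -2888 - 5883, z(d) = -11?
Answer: -20806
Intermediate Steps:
U(K) = 4 (U(K) = 3 + K/K = 3 + 1 = 4)
p = -8771
c(q, I) = 15 - 11*q (c(q, I) = -11*q + 15 = 15 - 11*q)
(U(159) + (p + c(93, -114))) - 11031 = (4 + (-8771 + (15 - 11*93))) - 11031 = (4 + (-8771 + (15 - 1023))) - 11031 = (4 + (-8771 - 1008)) - 11031 = (4 - 9779) - 11031 = -9775 - 11031 = -20806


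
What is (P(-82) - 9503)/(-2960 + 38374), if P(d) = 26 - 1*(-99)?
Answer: -4689/17707 ≈ -0.26481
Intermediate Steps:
P(d) = 125 (P(d) = 26 + 99 = 125)
(P(-82) - 9503)/(-2960 + 38374) = (125 - 9503)/(-2960 + 38374) = -9378/35414 = -9378*1/35414 = -4689/17707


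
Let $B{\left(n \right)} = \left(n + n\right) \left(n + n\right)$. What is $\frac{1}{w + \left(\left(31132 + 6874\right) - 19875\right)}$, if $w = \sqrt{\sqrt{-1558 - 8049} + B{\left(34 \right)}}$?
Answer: $\frac{1}{18131 + \sqrt{4624 + i \sqrt{9607}}} \approx 5.4948 \cdot 10^{-5} - 2.2 \cdot 10^{-9} i$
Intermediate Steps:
$B{\left(n \right)} = 4 n^{2}$ ($B{\left(n \right)} = 2 n 2 n = 4 n^{2}$)
$w = \sqrt{4624 + i \sqrt{9607}}$ ($w = \sqrt{\sqrt{-1558 - 8049} + 4 \cdot 34^{2}} = \sqrt{\sqrt{-9607} + 4 \cdot 1156} = \sqrt{i \sqrt{9607} + 4624} = \sqrt{4624 + i \sqrt{9607}} \approx 68.004 + 0.7207 i$)
$\frac{1}{w + \left(\left(31132 + 6874\right) - 19875\right)} = \frac{1}{\sqrt{4624 + i \sqrt{9607}} + \left(\left(31132 + 6874\right) - 19875\right)} = \frac{1}{\sqrt{4624 + i \sqrt{9607}} + \left(38006 - 19875\right)} = \frac{1}{\sqrt{4624 + i \sqrt{9607}} + 18131} = \frac{1}{18131 + \sqrt{4624 + i \sqrt{9607}}}$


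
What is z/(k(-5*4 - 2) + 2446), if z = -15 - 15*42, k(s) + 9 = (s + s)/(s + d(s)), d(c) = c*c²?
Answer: -312825/1181947 ≈ -0.26467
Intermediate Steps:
d(c) = c³
k(s) = -9 + 2*s/(s + s³) (k(s) = -9 + (s + s)/(s + s³) = -9 + (2*s)/(s + s³) = -9 + 2*s/(s + s³))
z = -645 (z = -15 - 630 = -645)
z/(k(-5*4 - 2) + 2446) = -645/((-7 - 9*(-5*4 - 2)²)/(1 + (-5*4 - 2)²) + 2446) = -645/((-7 - 9*(-20 - 2)²)/(1 + (-20 - 2)²) + 2446) = -645/((-7 - 9*(-22)²)/(1 + (-22)²) + 2446) = -645/((-7 - 9*484)/(1 + 484) + 2446) = -645/((-7 - 4356)/485 + 2446) = -645/((1/485)*(-4363) + 2446) = -645/(-4363/485 + 2446) = -645/1181947/485 = -645*485/1181947 = -312825/1181947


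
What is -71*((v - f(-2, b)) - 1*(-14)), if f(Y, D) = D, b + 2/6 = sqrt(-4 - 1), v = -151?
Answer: 29110/3 + 71*I*sqrt(5) ≈ 9703.3 + 158.76*I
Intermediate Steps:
b = -1/3 + I*sqrt(5) (b = -1/3 + sqrt(-4 - 1) = -1/3 + sqrt(-5) = -1/3 + I*sqrt(5) ≈ -0.33333 + 2.2361*I)
-71*((v - f(-2, b)) - 1*(-14)) = -71*((-151 - (-1/3 + I*sqrt(5))) - 1*(-14)) = -71*((-151 + (1/3 - I*sqrt(5))) + 14) = -71*((-452/3 - I*sqrt(5)) + 14) = -71*(-410/3 - I*sqrt(5)) = 29110/3 + 71*I*sqrt(5)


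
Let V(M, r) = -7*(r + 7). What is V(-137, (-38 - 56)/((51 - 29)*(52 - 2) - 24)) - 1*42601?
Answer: -22945371/538 ≈ -42649.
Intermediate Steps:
V(M, r) = -49 - 7*r (V(M, r) = -7*(7 + r) = -49 - 7*r)
V(-137, (-38 - 56)/((51 - 29)*(52 - 2) - 24)) - 1*42601 = (-49 - 7*(-38 - 56)/((51 - 29)*(52 - 2) - 24)) - 1*42601 = (-49 - (-658)/(22*50 - 24)) - 42601 = (-49 - (-658)/(1100 - 24)) - 42601 = (-49 - (-658)/1076) - 42601 = (-49 - 7*(-47/538)) - 42601 = (-49 + 329/538) - 42601 = -26033/538 - 42601 = -22945371/538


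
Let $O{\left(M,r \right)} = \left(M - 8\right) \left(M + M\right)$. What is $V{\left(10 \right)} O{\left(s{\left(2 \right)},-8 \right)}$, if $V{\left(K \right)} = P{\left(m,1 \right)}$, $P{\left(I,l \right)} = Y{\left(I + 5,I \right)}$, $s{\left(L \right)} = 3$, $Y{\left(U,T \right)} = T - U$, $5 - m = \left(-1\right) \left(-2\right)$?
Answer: $150$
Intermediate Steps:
$m = 3$ ($m = 5 - \left(-1\right) \left(-2\right) = 5 - 2 = 3$)
$P{\left(I,l \right)} = -5$ ($P{\left(I,l \right)} = I - \left(I + 5\right) = I - \left(5 + I\right) = -5$)
$O{\left(M,r \right)} = 2 M \left(-8 + M\right)$ ($O{\left(M,r \right)} = \left(-8 + M\right) 2 M = 2 M \left(-8 + M\right)$)
$V{\left(K \right)} = -5$
$V{\left(10 \right)} O{\left(s{\left(2 \right)},-8 \right)} = - 5 \cdot 2 \cdot 3 \left(-8 + 3\right) = - 5 \cdot 2 \cdot 3 \left(-5\right) = \left(-5\right) \left(-30\right) = 150$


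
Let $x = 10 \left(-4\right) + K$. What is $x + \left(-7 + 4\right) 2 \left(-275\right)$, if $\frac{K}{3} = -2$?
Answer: $1604$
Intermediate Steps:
$K = -6$ ($K = 3 \left(-2\right) = -6$)
$x = -46$ ($x = 10 \left(-4\right) - 6 = -40 - 6 = -46$)
$x + \left(-7 + 4\right) 2 \left(-275\right) = -46 + \left(-7 + 4\right) 2 \left(-275\right) = -46 + \left(-3\right) 2 \left(-275\right) = -46 - -1650 = -46 + 1650 = 1604$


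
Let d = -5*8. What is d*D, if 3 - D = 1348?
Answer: 53800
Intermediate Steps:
d = -40
D = -1345 (D = 3 - 1*1348 = 3 - 1348 = -1345)
d*D = -40*(-1345) = 53800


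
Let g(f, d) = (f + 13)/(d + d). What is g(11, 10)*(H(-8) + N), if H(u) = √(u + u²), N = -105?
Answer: -126 + 12*√14/5 ≈ -117.02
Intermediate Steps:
g(f, d) = (13 + f)/(2*d) (g(f, d) = (13 + f)/((2*d)) = (13 + f)*(1/(2*d)) = (13 + f)/(2*d))
g(11, 10)*(H(-8) + N) = ((½)*(13 + 11)/10)*(√(-8*(1 - 8)) - 105) = ((½)*(⅒)*24)*(√(-8*(-7)) - 105) = 6*(√56 - 105)/5 = 6*(2*√14 - 105)/5 = 6*(-105 + 2*√14)/5 = -126 + 12*√14/5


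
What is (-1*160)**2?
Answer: 25600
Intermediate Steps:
(-1*160)**2 = (-160)**2 = 25600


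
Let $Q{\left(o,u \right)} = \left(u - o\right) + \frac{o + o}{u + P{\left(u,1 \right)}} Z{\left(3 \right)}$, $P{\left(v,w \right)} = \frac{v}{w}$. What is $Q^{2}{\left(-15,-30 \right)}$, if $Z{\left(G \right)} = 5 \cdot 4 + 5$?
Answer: $\frac{25}{4} \approx 6.25$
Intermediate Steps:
$Z{\left(G \right)} = 25$ ($Z{\left(G \right)} = 20 + 5 = 25$)
$Q{\left(o,u \right)} = u - o + \frac{25 o}{u}$ ($Q{\left(o,u \right)} = \left(u - o\right) + \frac{o + o}{u + \frac{u}{1}} \cdot 25 = \left(u - o\right) + \frac{2 o}{u + u 1} \cdot 25 = \left(u - o\right) + \frac{2 o}{u + u} 25 = \left(u - o\right) + \frac{2 o}{2 u} 25 = \left(u - o\right) + 2 o \frac{1}{2 u} 25 = \left(u - o\right) + \frac{o}{u} 25 = \left(u - o\right) + \frac{25 o}{u} = u - o + \frac{25 o}{u}$)
$Q^{2}{\left(-15,-30 \right)} = \left(-30 - -15 + 25 \left(-15\right) \frac{1}{-30}\right)^{2} = \left(-30 + 15 + 25 \left(-15\right) \left(- \frac{1}{30}\right)\right)^{2} = \left(-30 + 15 + \frac{25}{2}\right)^{2} = \left(- \frac{5}{2}\right)^{2} = \frac{25}{4}$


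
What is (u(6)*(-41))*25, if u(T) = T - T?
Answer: 0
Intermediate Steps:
u(T) = 0
(u(6)*(-41))*25 = (0*(-41))*25 = 0*25 = 0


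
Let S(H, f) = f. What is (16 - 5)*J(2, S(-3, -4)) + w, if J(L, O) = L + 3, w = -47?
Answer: 8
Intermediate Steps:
J(L, O) = 3 + L
(16 - 5)*J(2, S(-3, -4)) + w = (16 - 5)*(3 + 2) - 47 = 11*5 - 47 = 55 - 47 = 8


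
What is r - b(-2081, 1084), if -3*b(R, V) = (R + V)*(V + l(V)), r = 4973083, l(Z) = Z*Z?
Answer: -1157692331/3 ≈ -3.8590e+8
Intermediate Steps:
l(Z) = Z**2
b(R, V) = -(R + V)*(V + V**2)/3
r - b(-2081, 1084) = 4973083 - 1084*(-1*(-2081) - 1*1084 - 1*1084**2 - 1*(-2081)*1084)/3 = 4973083 - 1084*(2081 - 1084 - 1*1175056 + 2255804)/3 = 4973083 - 1084*(2081 - 1084 - 1175056 + 2255804)/3 = 4973083 - 1084*1081745/3 = 4973083 - 1*1172611580/3 = 4973083 - 1172611580/3 = -1157692331/3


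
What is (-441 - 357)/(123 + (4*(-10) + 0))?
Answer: -798/83 ≈ -9.6145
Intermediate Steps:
(-441 - 357)/(123 + (4*(-10) + 0)) = -798/(123 + (-40 + 0)) = -798/(123 - 40) = -798/83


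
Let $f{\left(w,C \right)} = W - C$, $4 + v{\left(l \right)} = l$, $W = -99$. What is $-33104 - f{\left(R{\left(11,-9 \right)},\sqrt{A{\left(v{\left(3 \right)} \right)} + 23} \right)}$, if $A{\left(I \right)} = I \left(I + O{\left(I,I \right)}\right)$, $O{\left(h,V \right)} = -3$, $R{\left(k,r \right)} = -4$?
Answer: $-33005 + 3 \sqrt{3} \approx -33000.0$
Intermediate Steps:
$v{\left(l \right)} = -4 + l$
$A{\left(I \right)} = I \left(-3 + I\right)$ ($A{\left(I \right)} = I \left(I - 3\right) = I \left(-3 + I\right)$)
$f{\left(w,C \right)} = -99 - C$
$-33104 - f{\left(R{\left(11,-9 \right)},\sqrt{A{\left(v{\left(3 \right)} \right)} + 23} \right)} = -33104 - \left(-99 - \sqrt{\left(-4 + 3\right) \left(-3 + \left(-4 + 3\right)\right) + 23}\right) = -33104 - \left(-99 - \sqrt{- (-3 - 1) + 23}\right) = -33104 - \left(-99 - \sqrt{\left(-1\right) \left(-4\right) + 23}\right) = -33104 - \left(-99 - \sqrt{4 + 23}\right) = -33104 - \left(-99 - \sqrt{27}\right) = -33104 - \left(-99 - 3 \sqrt{3}\right) = -33104 + \left(99 + 3 \sqrt{3}\right) = -33005 + 3 \sqrt{3}$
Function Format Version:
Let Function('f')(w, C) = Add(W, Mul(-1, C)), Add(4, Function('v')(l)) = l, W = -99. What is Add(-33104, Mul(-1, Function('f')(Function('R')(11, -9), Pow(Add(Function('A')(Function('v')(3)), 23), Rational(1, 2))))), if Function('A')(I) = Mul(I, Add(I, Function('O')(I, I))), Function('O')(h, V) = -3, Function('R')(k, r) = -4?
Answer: Add(-33005, Mul(3, Pow(3, Rational(1, 2)))) ≈ -33000.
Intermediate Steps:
Function('v')(l) = Add(-4, l)
Function('A')(I) = Mul(I, Add(-3, I)) (Function('A')(I) = Mul(I, Add(I, -3)) = Mul(I, Add(-3, I)))
Function('f')(w, C) = Add(-99, Mul(-1, C))
Add(-33104, Mul(-1, Function('f')(Function('R')(11, -9), Pow(Add(Function('A')(Function('v')(3)), 23), Rational(1, 2))))) = Add(-33104, Mul(-1, Add(-99, Mul(-1, Pow(Add(Mul(Add(-4, 3), Add(-3, Add(-4, 3))), 23), Rational(1, 2)))))) = Add(-33104, Mul(-1, Add(-99, Mul(-1, Pow(Add(Mul(-1, Add(-3, -1)), 23), Rational(1, 2)))))) = Add(-33104, Mul(-1, Add(-99, Mul(-1, Pow(Add(Mul(-1, -4), 23), Rational(1, 2)))))) = Add(-33104, Mul(-1, Add(-99, Mul(-1, Pow(Add(4, 23), Rational(1, 2)))))) = Add(-33104, Mul(-1, Add(-99, Mul(-1, Pow(27, Rational(1, 2)))))) = Add(-33104, Mul(-1, Add(-99, Mul(-1, Mul(3, Pow(3, Rational(1, 2))))))) = Add(-33104, Mul(-1, Add(-99, Mul(-3, Pow(3, Rational(1, 2)))))) = Add(-33104, Add(99, Mul(3, Pow(3, Rational(1, 2))))) = Add(-33005, Mul(3, Pow(3, Rational(1, 2))))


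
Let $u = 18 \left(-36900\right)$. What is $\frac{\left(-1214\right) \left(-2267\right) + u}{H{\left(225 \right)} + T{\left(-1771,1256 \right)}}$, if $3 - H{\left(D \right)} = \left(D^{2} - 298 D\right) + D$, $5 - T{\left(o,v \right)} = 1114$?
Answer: $\frac{1043969}{7547} \approx 138.33$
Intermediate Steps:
$T{\left(o,v \right)} = -1109$ ($T{\left(o,v \right)} = 5 - 1114 = -1109$)
$u = -664200$
$H{\left(D \right)} = 3 - D^{2} + 297 D$ ($H{\left(D \right)} = 3 - \left(\left(D^{2} - 298 D\right) + D\right) = 3 - \left(D^{2} - 297 D\right) = 3 - D^{2} + 297 D$)
$\frac{\left(-1214\right) \left(-2267\right) + u}{H{\left(225 \right)} + T{\left(-1771,1256 \right)}} = \frac{\left(-1214\right) \left(-2267\right) - 664200}{\left(3 - 225^{2} + 297 \cdot 225\right) - 1109} = \frac{2752138 - 664200}{\left(3 - 50625 + 66825\right) - 1109} = \frac{2087938}{\left(3 - 50625 + 66825\right) - 1109} = \frac{2087938}{16203 - 1109} = \frac{2087938}{15094} = 2087938 \cdot \frac{1}{15094} = \frac{1043969}{7547}$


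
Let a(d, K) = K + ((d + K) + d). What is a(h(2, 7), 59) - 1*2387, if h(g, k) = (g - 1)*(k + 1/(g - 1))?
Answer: -2253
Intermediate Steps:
h(g, k) = (-1 + g)*(k + 1/(-1 + g))
a(d, K) = 2*K + 2*d (a(d, K) = K + ((K + d) + d) = K + (K + 2*d) = 2*K + 2*d)
a(h(2, 7), 59) - 1*2387 = (2*59 + 2*(1 - 1*7 + 2*7)) - 1*2387 = (118 + 2*(1 - 7 + 14)) - 2387 = (118 + 2*8) - 2387 = (118 + 16) - 2387 = 134 - 2387 = -2253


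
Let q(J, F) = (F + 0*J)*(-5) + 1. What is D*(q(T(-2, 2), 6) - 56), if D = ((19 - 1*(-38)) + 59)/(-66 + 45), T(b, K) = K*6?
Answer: 9860/21 ≈ 469.52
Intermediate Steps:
T(b, K) = 6*K
q(J, F) = 1 - 5*F (q(J, F) = (F + 0)*(-5) + 1 = F*(-5) + 1 = -5*F + 1 = 1 - 5*F)
D = -116/21 (D = ((19 + 38) + 59)/(-21) = (57 + 59)*(-1/21) = 116*(-1/21) = -116/21 ≈ -5.5238)
D*(q(T(-2, 2), 6) - 56) = -116*((1 - 5*6) - 56)/21 = -116*((1 - 30) - 56)/21 = -116*(-29 - 56)/21 = -116/21*(-85) = 9860/21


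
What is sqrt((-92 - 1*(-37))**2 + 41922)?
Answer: sqrt(44947) ≈ 212.01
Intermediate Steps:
sqrt((-92 - 1*(-37))**2 + 41922) = sqrt((-92 + 37)**2 + 41922) = sqrt((-55)**2 + 41922) = sqrt(3025 + 41922) = sqrt(44947)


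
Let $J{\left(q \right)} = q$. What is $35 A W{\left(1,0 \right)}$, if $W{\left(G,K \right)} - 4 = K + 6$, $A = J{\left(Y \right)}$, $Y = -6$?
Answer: $-2100$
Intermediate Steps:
$A = -6$
$W{\left(G,K \right)} = 10 + K$ ($W{\left(G,K \right)} = 4 + \left(K + 6\right) = 4 + \left(6 + K\right) = 10 + K$)
$35 A W{\left(1,0 \right)} = 35 \left(-6\right) \left(10 + 0\right) = \left(-210\right) 10 = -2100$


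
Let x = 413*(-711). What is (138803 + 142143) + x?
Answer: -12697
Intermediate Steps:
x = -293643
(138803 + 142143) + x = (138803 + 142143) - 293643 = 280946 - 293643 = -12697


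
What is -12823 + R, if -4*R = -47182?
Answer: -2055/2 ≈ -1027.5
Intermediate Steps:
R = 23591/2 (R = -1/4*(-47182) = 23591/2 ≈ 11796.)
-12823 + R = -12823 + 23591/2 = -2055/2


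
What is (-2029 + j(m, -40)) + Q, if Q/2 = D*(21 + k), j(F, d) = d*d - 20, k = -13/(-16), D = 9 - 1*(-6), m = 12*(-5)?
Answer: 1643/8 ≈ 205.38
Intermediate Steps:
m = -60
D = 15 (D = 9 + 6 = 15)
k = 13/16 (k = -13*(-1/16) = 13/16 ≈ 0.81250)
j(F, d) = -20 + d² (j(F, d) = d² - 20 = -20 + d²)
Q = 5235/8 (Q = 2*(15*(21 + 13/16)) = 2*(15*(349/16)) = 2*(5235/16) = 5235/8 ≈ 654.38)
(-2029 + j(m, -40)) + Q = (-2029 + (-20 + (-40)²)) + 5235/8 = (-2029 + (-20 + 1600)) + 5235/8 = (-2029 + 1580) + 5235/8 = -449 + 5235/8 = 1643/8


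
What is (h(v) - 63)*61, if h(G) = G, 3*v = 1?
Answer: -11468/3 ≈ -3822.7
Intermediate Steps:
v = ⅓ (v = (⅓)*1 = ⅓ ≈ 0.33333)
(h(v) - 63)*61 = (⅓ - 63)*61 = -188/3*61 = -11468/3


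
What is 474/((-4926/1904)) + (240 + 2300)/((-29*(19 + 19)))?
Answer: -83921886/452371 ≈ -185.52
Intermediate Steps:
474/((-4926/1904)) + (240 + 2300)/((-29*(19 + 19))) = 474/((-4926*1/1904)) + 2540/((-29*38)) = 474/(-2463/952) + 2540/(-1102) = 474*(-952/2463) + 2540*(-1/1102) = -150416/821 - 1270/551 = -83921886/452371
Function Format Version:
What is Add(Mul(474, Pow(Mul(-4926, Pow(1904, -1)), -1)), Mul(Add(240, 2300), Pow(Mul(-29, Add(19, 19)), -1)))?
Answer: Rational(-83921886, 452371) ≈ -185.52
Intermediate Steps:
Add(Mul(474, Pow(Mul(-4926, Pow(1904, -1)), -1)), Mul(Add(240, 2300), Pow(Mul(-29, Add(19, 19)), -1))) = Add(Mul(474, Pow(Mul(-4926, Rational(1, 1904)), -1)), Mul(2540, Pow(Mul(-29, 38), -1))) = Add(Mul(474, Pow(Rational(-2463, 952), -1)), Mul(2540, Pow(-1102, -1))) = Add(Mul(474, Rational(-952, 2463)), Mul(2540, Rational(-1, 1102))) = Add(Rational(-150416, 821), Rational(-1270, 551)) = Rational(-83921886, 452371)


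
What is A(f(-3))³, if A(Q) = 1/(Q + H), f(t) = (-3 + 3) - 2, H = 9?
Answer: 1/343 ≈ 0.0029155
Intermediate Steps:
f(t) = -2 (f(t) = 0 - 2 = -2)
A(Q) = 1/(9 + Q) (A(Q) = 1/(Q + 9) = 1/(9 + Q))
A(f(-3))³ = (1/(9 - 2))³ = (1/7)³ = (⅐)³ = 1/343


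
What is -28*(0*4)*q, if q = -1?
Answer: 0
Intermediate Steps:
-28*(0*4)*q = -28*(0*4)*(-1) = -28*0*(-1) = -0*(-1) = -1*0 = 0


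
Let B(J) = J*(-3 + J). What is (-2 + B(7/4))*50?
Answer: -1675/8 ≈ -209.38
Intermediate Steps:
(-2 + B(7/4))*50 = (-2 + (7/4)*(-3 + 7/4))*50 = (-2 + (7*(¼))*(-3 + 7*(¼)))*50 = (-2 + 7*(-3 + 7/4)/4)*50 = (-2 + (7/4)*(-5/4))*50 = (-2 - 35/16)*50 = -67/16*50 = -1675/8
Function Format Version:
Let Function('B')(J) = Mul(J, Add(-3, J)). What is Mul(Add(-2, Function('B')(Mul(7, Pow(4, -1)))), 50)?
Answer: Rational(-1675, 8) ≈ -209.38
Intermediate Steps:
Mul(Add(-2, Function('B')(Mul(7, Pow(4, -1)))), 50) = Mul(Add(-2, Mul(Mul(7, Pow(4, -1)), Add(-3, Mul(7, Pow(4, -1))))), 50) = Mul(Add(-2, Mul(Mul(7, Rational(1, 4)), Add(-3, Mul(7, Rational(1, 4))))), 50) = Mul(Add(-2, Mul(Rational(7, 4), Add(-3, Rational(7, 4)))), 50) = Mul(Add(-2, Mul(Rational(7, 4), Rational(-5, 4))), 50) = Mul(Add(-2, Rational(-35, 16)), 50) = Mul(Rational(-67, 16), 50) = Rational(-1675, 8)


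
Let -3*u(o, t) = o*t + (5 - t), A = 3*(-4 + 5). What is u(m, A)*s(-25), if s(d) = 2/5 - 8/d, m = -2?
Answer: 24/25 ≈ 0.96000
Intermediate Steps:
s(d) = ⅖ - 8/d (s(d) = 2*(⅕) - 8/d = ⅖ - 8/d)
A = 3 (A = 3*1 = 3)
u(o, t) = -5/3 + t/3 - o*t/3 (u(o, t) = -(o*t + (5 - t))/3 = -(5 - t + o*t)/3 = -5/3 + t/3 - o*t/3)
u(m, A)*s(-25) = (-5/3 + (⅓)*3 - ⅓*(-2)*3)*(⅖ - 8/(-25)) = (-5/3 + 1 + 2)*(⅖ - 8*(-1/25)) = 4*(⅖ + 8/25)/3 = (4/3)*(18/25) = 24/25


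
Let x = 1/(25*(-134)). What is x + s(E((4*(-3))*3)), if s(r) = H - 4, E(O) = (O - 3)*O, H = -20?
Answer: -80401/3350 ≈ -24.000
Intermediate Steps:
E(O) = O*(-3 + O) (E(O) = (-3 + O)*O = O*(-3 + O))
s(r) = -24 (s(r) = -20 - 4 = -24)
x = -1/3350 (x = 1/(-3350) = -1/3350 ≈ -0.00029851)
x + s(E((4*(-3))*3)) = -1/3350 - 24 = -80401/3350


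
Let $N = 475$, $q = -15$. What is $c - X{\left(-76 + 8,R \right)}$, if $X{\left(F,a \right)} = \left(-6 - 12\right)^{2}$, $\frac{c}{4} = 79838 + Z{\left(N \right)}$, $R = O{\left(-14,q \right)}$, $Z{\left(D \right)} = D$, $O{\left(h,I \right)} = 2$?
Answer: $320928$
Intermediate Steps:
$R = 2$
$c = 321252$ ($c = 4 \left(79838 + 475\right) = 4 \cdot 80313 = 321252$)
$X{\left(F,a \right)} = 324$ ($X{\left(F,a \right)} = \left(-18\right)^{2} = 324$)
$c - X{\left(-76 + 8,R \right)} = 321252 - 324 = 320928$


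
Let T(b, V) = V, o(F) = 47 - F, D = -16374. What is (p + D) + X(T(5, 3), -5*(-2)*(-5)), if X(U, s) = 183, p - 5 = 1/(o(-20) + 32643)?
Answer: -529444059/32710 ≈ -16186.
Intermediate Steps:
p = 163551/32710 (p = 5 + 1/((47 - 1*(-20)) + 32643) = 5 + 1/((47 + 20) + 32643) = 5 + 1/(67 + 32643) = 5 + 1/32710 = 163551/32710 ≈ 5.0000)
(p + D) + X(T(5, 3), -5*(-2)*(-5)) = (163551/32710 - 16374) + 183 = -535429989/32710 + 183 = -529444059/32710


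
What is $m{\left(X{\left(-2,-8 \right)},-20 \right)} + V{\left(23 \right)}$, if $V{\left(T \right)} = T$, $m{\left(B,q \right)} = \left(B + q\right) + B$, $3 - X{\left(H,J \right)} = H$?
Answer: $13$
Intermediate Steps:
$X{\left(H,J \right)} = 3 - H$
$m{\left(B,q \right)} = q + 2 B$
$m{\left(X{\left(-2,-8 \right)},-20 \right)} + V{\left(23 \right)} = \left(-20 + 2 \left(3 - -2\right)\right) + 23 = \left(-20 + 2 \left(3 + 2\right)\right) + 23 = \left(-20 + 2 \cdot 5\right) + 23 = \left(-20 + 10\right) + 23 = -10 + 23 = 13$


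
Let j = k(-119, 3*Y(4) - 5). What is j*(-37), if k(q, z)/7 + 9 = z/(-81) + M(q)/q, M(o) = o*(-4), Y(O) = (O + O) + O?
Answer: 280756/81 ≈ 3466.1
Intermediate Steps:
Y(O) = 3*O (Y(O) = 2*O + O = 3*O)
M(o) = -4*o
k(q, z) = -91 - 7*z/81 (k(q, z) = -63 + 7*(z/(-81) + (-4*q)/q) = -63 + 7*(z*(-1/81) - 4) = -63 + 7*(-z/81 - 4) = -63 + 7*(-4 - z/81) = -63 + (-28 - 7*z/81) = -91 - 7*z/81)
j = -7588/81 (j = -91 - 7*(3*(3*4) - 5)/81 = -91 - 7*(3*12 - 5)/81 = -91 - 7*(36 - 5)/81 = -91 - 7/81*31 = -91 - 217/81 = -7588/81 ≈ -93.679)
j*(-37) = -7588/81*(-37) = 280756/81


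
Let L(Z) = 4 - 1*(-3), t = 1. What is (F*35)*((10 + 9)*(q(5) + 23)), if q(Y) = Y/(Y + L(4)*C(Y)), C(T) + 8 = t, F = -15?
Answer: -10044825/44 ≈ -2.2829e+5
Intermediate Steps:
C(T) = -7 (C(T) = -8 + 1 = -7)
L(Z) = 7 (L(Z) = 4 + 3 = 7)
q(Y) = Y/(-49 + Y) (q(Y) = Y/(Y + 7*(-7)) = Y/(Y - 49) = Y/(-49 + Y))
(F*35)*((10 + 9)*(q(5) + 23)) = (-15*35)*((10 + 9)*(5/(-49 + 5) + 23)) = -9975*(5/(-44) + 23) = -9975*(5*(-1/44) + 23) = -9975*(-5/44 + 23) = -9975*1007/44 = -525*19133/44 = -10044825/44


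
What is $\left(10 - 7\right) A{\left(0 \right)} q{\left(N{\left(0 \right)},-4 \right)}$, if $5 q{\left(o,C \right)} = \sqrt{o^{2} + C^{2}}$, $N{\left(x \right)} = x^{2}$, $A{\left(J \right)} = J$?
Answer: $0$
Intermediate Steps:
$q{\left(o,C \right)} = \frac{\sqrt{C^{2} + o^{2}}}{5}$ ($q{\left(o,C \right)} = \frac{\sqrt{o^{2} + C^{2}}}{5} = \frac{\sqrt{C^{2} + o^{2}}}{5}$)
$\left(10 - 7\right) A{\left(0 \right)} q{\left(N{\left(0 \right)},-4 \right)} = \left(10 - 7\right) 0 \frac{\sqrt{\left(-4\right)^{2} + \left(0^{2}\right)^{2}}}{5} = 3 \cdot 0 \frac{\sqrt{16 + 0^{2}}}{5} = 0 \frac{\sqrt{16 + 0}}{5} = 0 \frac{\sqrt{16}}{5} = 0 \cdot \frac{1}{5} \cdot 4 = 0 \cdot \frac{4}{5} = 0$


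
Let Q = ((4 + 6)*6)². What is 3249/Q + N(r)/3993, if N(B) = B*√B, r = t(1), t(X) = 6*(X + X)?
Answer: 361/400 + 8*√3/1331 ≈ 0.91291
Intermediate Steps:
t(X) = 12*X (t(X) = 6*(2*X) = 12*X)
r = 12 (r = 12*1 = 12)
Q = 3600 (Q = (10*6)² = 60² = 3600)
N(B) = B^(3/2)
3249/Q + N(r)/3993 = 3249/3600 + 12^(3/2)/3993 = 3249*(1/3600) + (24*√3)*(1/3993) = 361/400 + 8*√3/1331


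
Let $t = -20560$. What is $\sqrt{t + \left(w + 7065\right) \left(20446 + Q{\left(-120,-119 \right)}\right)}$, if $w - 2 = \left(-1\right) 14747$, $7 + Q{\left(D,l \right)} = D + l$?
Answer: $4 i \sqrt{9697285} \approx 12456.0 i$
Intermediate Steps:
$Q{\left(D,l \right)} = -7 + D + l$ ($Q{\left(D,l \right)} = -7 + \left(D + l\right) = -7 + D + l$)
$w = -14745$ ($w = 2 - 14747 = -14745$)
$\sqrt{t + \left(w + 7065\right) \left(20446 + Q{\left(-120,-119 \right)}\right)} = \sqrt{-20560 + \left(-14745 + 7065\right) \left(20446 - 246\right)} = \sqrt{-20560 - 7680 \left(20446 - 246\right)} = \sqrt{-20560 - 155136000} = \sqrt{-155156560} = 4 i \sqrt{9697285}$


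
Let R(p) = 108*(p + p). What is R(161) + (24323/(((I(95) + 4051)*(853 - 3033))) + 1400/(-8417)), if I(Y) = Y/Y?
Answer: 2585596630158429/74350391120 ≈ 34776.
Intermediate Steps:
I(Y) = 1
R(p) = 216*p (R(p) = 108*(2*p) = 216*p)
R(161) + (24323/(((I(95) + 4051)*(853 - 3033))) + 1400/(-8417)) = 216*161 + (24323/(((1 + 4051)*(853 - 3033))) + 1400/(-8417)) = 34776 + (24323/((4052*(-2180))) + 1400*(-1/8417)) = 34776 + (24323/(-8833360) - 1400/8417) = 34776 + (24323*(-1/8833360) - 1400/8417) = 34776 + (-24323/8833360 - 1400/8417) = 34776 - 12571430691/74350391120 = 2585596630158429/74350391120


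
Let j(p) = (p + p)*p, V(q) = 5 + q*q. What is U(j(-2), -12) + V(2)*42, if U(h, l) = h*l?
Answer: 282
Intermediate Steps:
V(q) = 5 + q²
j(p) = 2*p² (j(p) = (2*p)*p = 2*p²)
U(j(-2), -12) + V(2)*42 = (2*(-2)²)*(-12) + (5 + 2²)*42 = (2*4)*(-12) + (5 + 4)*42 = 8*(-12) + 9*42 = -96 + 378 = 282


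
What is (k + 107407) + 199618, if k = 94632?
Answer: 401657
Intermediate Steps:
(k + 107407) + 199618 = (94632 + 107407) + 199618 = 202039 + 199618 = 401657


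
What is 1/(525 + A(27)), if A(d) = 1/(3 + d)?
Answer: 30/15751 ≈ 0.0019046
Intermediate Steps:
1/(525 + A(27)) = 1/(525 + 1/(3 + 27)) = 1/(525 + 1/30) = 1/(15751/30) = 30/15751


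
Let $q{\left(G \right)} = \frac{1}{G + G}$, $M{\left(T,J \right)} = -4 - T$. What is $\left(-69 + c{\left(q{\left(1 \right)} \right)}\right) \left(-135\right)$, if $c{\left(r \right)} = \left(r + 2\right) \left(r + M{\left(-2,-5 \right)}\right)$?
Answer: $\frac{39285}{4} \approx 9821.3$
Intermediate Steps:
$q{\left(G \right)} = \frac{1}{2 G}$
$c{\left(r \right)} = \left(-2 + r\right) \left(2 + r\right)$ ($c{\left(r \right)} = \left(r + 2\right) \left(r - 2\right) = \left(2 + r\right) \left(r + \left(-4 + 2\right)\right) = \left(2 + r\right) \left(r - 2\right) = \left(2 + r\right) \left(-2 + r\right) = \left(-2 + r\right) \left(2 + r\right)$)
$\left(-69 + c{\left(q{\left(1 \right)} \right)}\right) \left(-135\right) = \left(-69 - \left(4 - \left(\frac{1}{2 \cdot 1}\right)^{2}\right)\right) \left(-135\right) = \left(-69 - \left(4 - \left(\frac{1}{2} \cdot 1\right)^{2}\right)\right) \left(-135\right) = \left(-69 - \left(4 - \left(\frac{1}{2}\right)^{2}\right)\right) \left(-135\right) = \left(-69 + \left(-4 + \frac{1}{4}\right)\right) \left(-135\right) = \left(-69 - \frac{15}{4}\right) \left(-135\right) = \left(- \frac{291}{4}\right) \left(-135\right) = \frac{39285}{4}$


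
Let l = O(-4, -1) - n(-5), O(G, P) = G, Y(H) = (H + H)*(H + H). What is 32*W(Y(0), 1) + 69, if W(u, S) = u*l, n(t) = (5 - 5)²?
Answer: 69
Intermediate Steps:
Y(H) = 4*H² (Y(H) = (2*H)*(2*H) = 4*H²)
n(t) = 0 (n(t) = 0² = 0)
l = -4 (l = -4 - 1*0 = -4 + 0 = -4)
W(u, S) = -4*u (W(u, S) = u*(-4) = -4*u)
32*W(Y(0), 1) + 69 = 32*(-16*0²) + 69 = 32*(-16*0) + 69 = 32*(-4*0) + 69 = 32*0 + 69 = 0 + 69 = 69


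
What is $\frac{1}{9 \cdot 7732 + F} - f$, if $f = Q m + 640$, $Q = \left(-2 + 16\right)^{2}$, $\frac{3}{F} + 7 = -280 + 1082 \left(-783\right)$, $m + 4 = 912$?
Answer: $- \frac{10533468040442155}{58975342881} \approx -1.7861 \cdot 10^{5}$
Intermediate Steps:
$m = 908$ ($m = -4 + 912 = 908$)
$F = - \frac{3}{847493}$ ($F = \frac{3}{-7 + \left(-280 + 1082 \left(-783\right)\right)} = \frac{3}{-7 - 847486} = \frac{3}{-847493} = 3 \left(- \frac{1}{847493}\right) = - \frac{3}{847493} \approx -3.5399 \cdot 10^{-6}$)
$Q = 196$ ($Q = 14^{2} = 196$)
$f = 178608$ ($f = 196 \cdot 908 + 640 = 177968 + 640 = 178608$)
$\frac{1}{9 \cdot 7732 + F} - f = \frac{1}{9 \cdot 7732 - \frac{3}{847493}} - 178608 = \frac{1}{69588 - \frac{3}{847493}} - 178608 = \frac{1}{\frac{58975342881}{847493}} - 178608 = \frac{847493}{58975342881} - 178608 = - \frac{10533468040442155}{58975342881}$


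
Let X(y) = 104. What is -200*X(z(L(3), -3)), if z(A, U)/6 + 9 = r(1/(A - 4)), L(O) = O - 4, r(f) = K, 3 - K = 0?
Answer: -20800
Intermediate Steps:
K = 3 (K = 3 - 1*0 = 3 + 0 = 3)
r(f) = 3
L(O) = -4 + O
z(A, U) = -36 (z(A, U) = -54 + 6*3 = -54 + 18 = -36)
-200*X(z(L(3), -3)) = -200*104 = -20800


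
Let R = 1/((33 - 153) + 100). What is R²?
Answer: 1/400 ≈ 0.0025000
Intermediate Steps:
R = -1/20 (R = 1/(-120 + 100) = 1/(-20) = -1/20 ≈ -0.050000)
R² = (-1/20)² = 1/400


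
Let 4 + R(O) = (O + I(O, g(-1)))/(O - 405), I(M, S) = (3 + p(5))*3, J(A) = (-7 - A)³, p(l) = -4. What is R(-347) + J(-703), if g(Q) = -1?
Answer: 126769728207/376 ≈ 3.3715e+8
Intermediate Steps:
I(M, S) = -3 (I(M, S) = (3 - 4)*3 = -1*3 = -3)
R(O) = -4 + (-3 + O)/(-405 + O) (R(O) = -4 + (O - 3)/(O - 405) = -4 + (-3 + O)/(-405 + O))
R(-347) + J(-703) = 3*(539 - 1*(-347))/(-405 - 347) - (7 - 703)³ = 3*(539 + 347)/(-752) - 1*(-696)³ = 3*(-1/752)*886 - 1*(-337153536) = -1329/376 + 337153536 = 126769728207/376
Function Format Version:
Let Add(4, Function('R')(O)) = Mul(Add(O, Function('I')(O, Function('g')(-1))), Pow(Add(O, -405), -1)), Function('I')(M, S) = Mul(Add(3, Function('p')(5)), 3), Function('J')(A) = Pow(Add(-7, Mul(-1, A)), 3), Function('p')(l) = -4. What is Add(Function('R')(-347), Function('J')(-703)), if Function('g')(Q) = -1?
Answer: Rational(126769728207, 376) ≈ 3.3715e+8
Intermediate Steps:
Function('I')(M, S) = -3 (Function('I')(M, S) = Mul(Add(3, -4), 3) = Mul(-1, 3) = -3)
Function('R')(O) = Add(-4, Mul(Pow(Add(-405, O), -1), Add(-3, O))) (Function('R')(O) = Add(-4, Mul(Add(O, -3), Pow(Add(O, -405), -1))) = Add(-4, Mul(Add(-3, O), Pow(Add(-405, O), -1))) = Add(-4, Mul(Pow(Add(-405, O), -1), Add(-3, O))))
Add(Function('R')(-347), Function('J')(-703)) = Add(Mul(3, Pow(Add(-405, -347), -1), Add(539, Mul(-1, -347))), Mul(-1, Pow(Add(7, -703), 3))) = Add(Mul(3, Pow(-752, -1), Add(539, 347)), Mul(-1, Pow(-696, 3))) = Add(Mul(3, Rational(-1, 752), 886), Mul(-1, -337153536)) = Add(Rational(-1329, 376), 337153536) = Rational(126769728207, 376)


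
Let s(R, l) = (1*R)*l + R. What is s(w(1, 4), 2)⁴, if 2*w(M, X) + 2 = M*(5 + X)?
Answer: 194481/16 ≈ 12155.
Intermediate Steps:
w(M, X) = -1 + M*(5 + X)/2 (w(M, X) = -1 + (M*(5 + X))/2 = -1 + M*(5 + X)/2)
s(R, l) = R + R*l (s(R, l) = R*l + R = R + R*l)
s(w(1, 4), 2)⁴ = ((-1 + (5/2)*1 + (½)*1*4)*(1 + 2))⁴ = ((-1 + 5/2 + 2)*3)⁴ = ((7/2)*3)⁴ = (21/2)⁴ = 194481/16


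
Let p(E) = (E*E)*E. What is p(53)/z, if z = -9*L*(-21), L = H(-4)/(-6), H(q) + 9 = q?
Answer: 297754/819 ≈ 363.56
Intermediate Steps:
H(q) = -9 + q
p(E) = E**3 (p(E) = E**2*E = E**3)
L = 13/6 (L = (-9 - 4)/(-6) = -13*(-1/6) = 13/6 ≈ 2.1667)
z = 819/2 (z = -9*13/6*(-21) = -39/2*(-21) = 819/2 ≈ 409.50)
p(53)/z = 53**3/(819/2) = 148877*(2/819) = 297754/819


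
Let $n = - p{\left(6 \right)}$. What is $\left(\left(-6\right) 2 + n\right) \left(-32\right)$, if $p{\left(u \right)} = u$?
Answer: $576$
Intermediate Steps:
$n = -6$ ($n = \left(-1\right) 6 = -6$)
$\left(\left(-6\right) 2 + n\right) \left(-32\right) = \left(\left(-6\right) 2 - 6\right) \left(-32\right) = \left(-12 - 6\right) \left(-32\right) = \left(-18\right) \left(-32\right) = 576$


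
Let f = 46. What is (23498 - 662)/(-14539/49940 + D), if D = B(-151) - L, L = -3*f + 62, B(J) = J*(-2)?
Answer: 1140429840/18862781 ≈ 60.459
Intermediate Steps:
B(J) = -2*J
L = -76 (L = -3*46 + 62 = -138 + 62 = -76)
D = 378 (D = -2*(-151) - 1*(-76) = 302 + 76 = 378)
(23498 - 662)/(-14539/49940 + D) = (23498 - 662)/(-14539/49940 + 378) = 22836/(-14539*1/49940 + 378) = 22836/(-14539/49940 + 378) = 22836/(18862781/49940) = 22836*(49940/18862781) = 1140429840/18862781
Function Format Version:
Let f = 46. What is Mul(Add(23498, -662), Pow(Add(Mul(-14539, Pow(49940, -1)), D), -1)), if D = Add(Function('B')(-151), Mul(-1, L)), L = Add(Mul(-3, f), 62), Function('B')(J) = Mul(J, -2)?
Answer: Rational(1140429840, 18862781) ≈ 60.459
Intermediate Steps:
Function('B')(J) = Mul(-2, J)
L = -76 (L = Add(Mul(-3, 46), 62) = Add(-138, 62) = -76)
D = 378 (D = Add(Mul(-2, -151), Mul(-1, -76)) = Add(302, 76) = 378)
Mul(Add(23498, -662), Pow(Add(Mul(-14539, Pow(49940, -1)), D), -1)) = Mul(Add(23498, -662), Pow(Add(Mul(-14539, Pow(49940, -1)), 378), -1)) = Mul(22836, Pow(Add(Mul(-14539, Rational(1, 49940)), 378), -1)) = Mul(22836, Pow(Add(Rational(-14539, 49940), 378), -1)) = Mul(22836, Pow(Rational(18862781, 49940), -1)) = Mul(22836, Rational(49940, 18862781)) = Rational(1140429840, 18862781)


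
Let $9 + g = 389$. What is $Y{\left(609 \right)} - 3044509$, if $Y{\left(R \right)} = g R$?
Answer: $-2813089$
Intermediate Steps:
$g = 380$ ($g = -9 + 389 = 380$)
$Y{\left(R \right)} = 380 R$
$Y{\left(609 \right)} - 3044509 = 380 \cdot 609 - 3044509 = 231420 - 3044509 = -2813089$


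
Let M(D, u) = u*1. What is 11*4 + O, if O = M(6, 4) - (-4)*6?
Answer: 72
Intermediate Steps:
M(D, u) = u
O = 28 (O = 4 - (-4)*6 = 4 - 1*(-24) = 4 + 24 = 28)
11*4 + O = 11*4 + 28 = 44 + 28 = 72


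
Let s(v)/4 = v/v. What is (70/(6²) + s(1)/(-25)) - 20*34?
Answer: -305197/450 ≈ -678.22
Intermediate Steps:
s(v) = 4 (s(v) = 4*(v/v) = 4*1 = 4)
(70/(6²) + s(1)/(-25)) - 20*34 = (70/(6²) + 4/(-25)) - 20*34 = (70/36 + 4*(-1/25)) - 680 = (70*(1/36) - 4/25) - 680 = (35/18 - 4/25) - 680 = 803/450 - 680 = -305197/450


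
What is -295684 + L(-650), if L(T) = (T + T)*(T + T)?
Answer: 1394316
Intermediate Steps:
L(T) = 4*T² (L(T) = (2*T)*(2*T) = 4*T²)
-295684 + L(-650) = -295684 + 4*(-650)² = -295684 + 4*422500 = -295684 + 1690000 = 1394316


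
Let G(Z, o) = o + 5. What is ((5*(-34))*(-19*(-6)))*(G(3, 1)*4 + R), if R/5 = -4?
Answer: -77520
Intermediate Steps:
R = -20 (R = 5*(-4) = -20)
G(Z, o) = 5 + o
((5*(-34))*(-19*(-6)))*(G(3, 1)*4 + R) = ((5*(-34))*(-19*(-6)))*((5 + 1)*4 - 20) = (-170*114)*(6*4 - 20) = -19380*(24 - 20) = -19380*4 = -77520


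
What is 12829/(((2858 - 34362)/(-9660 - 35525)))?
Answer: 579678365/31504 ≈ 18400.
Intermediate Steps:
12829/(((2858 - 34362)/(-9660 - 35525))) = 12829/((-31504/(-45185))) = 12829/((-31504*(-1/45185))) = 12829/(31504/45185) = 12829*(45185/31504) = 579678365/31504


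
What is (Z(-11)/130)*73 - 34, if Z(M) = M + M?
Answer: -3013/65 ≈ -46.354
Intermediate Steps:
Z(M) = 2*M
(Z(-11)/130)*73 - 34 = ((2*(-11))/130)*73 - 34 = -22*1/130*73 - 34 = -11/65*73 - 34 = -803/65 - 34 = -3013/65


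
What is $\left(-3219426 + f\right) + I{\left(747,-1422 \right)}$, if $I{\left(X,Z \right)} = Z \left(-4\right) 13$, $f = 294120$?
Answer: $-2851362$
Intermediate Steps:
$I{\left(X,Z \right)} = - 52 Z$ ($I{\left(X,Z \right)} = - 4 Z 13 = - 52 Z$)
$\left(-3219426 + f\right) + I{\left(747,-1422 \right)} = \left(-3219426 + 294120\right) - -73944 = -2925306 + 73944 = -2851362$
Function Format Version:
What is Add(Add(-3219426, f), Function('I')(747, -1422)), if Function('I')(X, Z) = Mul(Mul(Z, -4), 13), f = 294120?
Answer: -2851362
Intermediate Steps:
Function('I')(X, Z) = Mul(-52, Z) (Function('I')(X, Z) = Mul(Mul(-4, Z), 13) = Mul(-52, Z))
Add(Add(-3219426, f), Function('I')(747, -1422)) = Add(Add(-3219426, 294120), Mul(-52, -1422)) = Add(-2925306, 73944) = -2851362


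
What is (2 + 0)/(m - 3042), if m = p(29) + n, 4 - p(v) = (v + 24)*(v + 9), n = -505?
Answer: -2/5557 ≈ -0.00035991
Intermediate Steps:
p(v) = 4 - (9 + v)*(24 + v) (p(v) = 4 - (v + 24)*(v + 9) = 4 - (24 + v)*(9 + v) = 4 - (9 + v)*(24 + v))
m = -2515 (m = (-212 - 1*29² - 33*29) - 505 = (-212 - 1*841 - 957) - 505 = (-212 - 841 - 957) - 505 = -2010 - 505 = -2515)
(2 + 0)/(m - 3042) = (2 + 0)/(-2515 - 3042) = 2/(-5557) = 2*(-1/5557) = -2/5557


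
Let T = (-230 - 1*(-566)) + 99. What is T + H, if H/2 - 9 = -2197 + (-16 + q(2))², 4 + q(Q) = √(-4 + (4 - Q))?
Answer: -3145 - 80*I*√2 ≈ -3145.0 - 113.14*I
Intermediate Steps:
q(Q) = -4 + √(-Q) (q(Q) = -4 + √(-4 + (4 - Q)) = -4 + √(-Q))
H = -4376 + 2*(-20 + I*√2)² (H = 18 + 2*(-2197 + (-16 + (-4 + √(-1*2)))²) = 18 + 2*(-2197 + (-16 + (-4 + √(-2)))²) = 18 + 2*(-2197 + (-16 + (-4 + I*√2))²) = 18 + 2*(-2197 + (-20 + I*√2)²) = 18 + (-4394 + 2*(-20 + I*√2)²) = -4376 + 2*(-20 + I*√2)² ≈ -3580.0 - 113.14*I)
T = 435 (T = (-230 + 566) + 99 = 336 + 99 = 435)
T + H = 435 + (-3580 - 80*I*√2) = -3145 - 80*I*√2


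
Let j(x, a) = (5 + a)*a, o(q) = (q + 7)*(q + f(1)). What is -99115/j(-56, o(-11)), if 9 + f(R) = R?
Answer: -99115/6156 ≈ -16.101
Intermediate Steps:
f(R) = -9 + R
o(q) = (-8 + q)*(7 + q) (o(q) = (q + 7)*(q + (-9 + 1)) = (7 + q)*(q - 8) = (7 + q)*(-8 + q) = (-8 + q)*(7 + q))
j(x, a) = a*(5 + a)
-99115/j(-56, o(-11)) = -99115*1/((5 + (-56 + (-11)² - 1*(-11)))*(-56 + (-11)² - 1*(-11))) = -99115*1/((5 + (-56 + 121 + 11))*(-56 + 121 + 11)) = -99115*1/(76*(5 + 76)) = -99115/(76*81) = -99115/6156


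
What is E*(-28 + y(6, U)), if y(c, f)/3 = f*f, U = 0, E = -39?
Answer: 1092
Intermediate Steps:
y(c, f) = 3*f² (y(c, f) = 3*(f*f) = 3*f²)
E*(-28 + y(6, U)) = -39*(-28 + 3*0²) = -39*(-28 + 3*0) = -39*(-28 + 0) = -39*(-28) = 1092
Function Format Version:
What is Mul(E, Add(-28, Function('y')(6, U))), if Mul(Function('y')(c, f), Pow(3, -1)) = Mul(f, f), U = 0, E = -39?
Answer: 1092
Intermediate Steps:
Function('y')(c, f) = Mul(3, Pow(f, 2)) (Function('y')(c, f) = Mul(3, Mul(f, f)) = Mul(3, Pow(f, 2)))
Mul(E, Add(-28, Function('y')(6, U))) = Mul(-39, Add(-28, Mul(3, Pow(0, 2)))) = Mul(-39, Add(-28, Mul(3, 0))) = Mul(-39, Add(-28, 0)) = Mul(-39, -28) = 1092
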